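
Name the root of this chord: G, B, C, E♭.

The distinct letter names are G, B, C, Eb. Arranged as a stack of thirds they read C–Eb–G–B, so C is the root (a C minor-major seventh chord).

C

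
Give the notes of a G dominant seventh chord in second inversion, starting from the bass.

G dominant seventh is G–B–D–F. Second inversion puts the fifth (D) in the bass, with the remaining tones above: D, F, G, B.

D, F, G, B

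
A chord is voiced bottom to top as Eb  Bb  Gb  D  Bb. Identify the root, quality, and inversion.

Eb minor-major seventh, root position

Reducing to letter names: Eb, Bb, Gb, D. These stack in thirds as Eb–Gb–Bb–D — an Eb minor-major seventh chord.
With the root (Eb) in the bass, the chord is in root position (figured bass 7).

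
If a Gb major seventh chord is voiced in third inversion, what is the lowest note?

F

In third inversion the seventh is lowest. For Gb major seventh (Gb–Bb–Db–F) that is F.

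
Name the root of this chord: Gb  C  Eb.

The distinct letter names are Gb, C, Eb. Arranged as a stack of thirds they read C–Eb–Gb, so C is the root (a C diminished triad).

C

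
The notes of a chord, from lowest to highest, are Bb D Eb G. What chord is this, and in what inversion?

The distinct note names are Bb, D, Eb, G. Stacked in thirds they read Eb–G–Bb–D, which is a major seventh chord on Eb.
The lowest note is Bb, the fifth of the chord, so this is second inversion (figured bass 4/3).

Eb major seventh, second inversion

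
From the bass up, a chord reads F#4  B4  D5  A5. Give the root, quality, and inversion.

B minor seventh, second inversion

The pitch classes F#, B, D, A arrange in thirds as B–D–F#–A: a B minor seventh chord.
With the fifth (F#) in the bass, the chord is in second inversion (figured bass 4/3).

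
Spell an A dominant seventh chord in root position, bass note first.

A, C#, E, G

A dominant seventh is A–C#–E–G. Root position puts the root (A) in the bass, with the remaining tones above: A, C#, E, G.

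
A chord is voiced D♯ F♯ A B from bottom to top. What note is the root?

Reordering D#, F#, A, B into stacked thirds gives B–D#–F#–A; the bottom of that stack, B, is the root.

B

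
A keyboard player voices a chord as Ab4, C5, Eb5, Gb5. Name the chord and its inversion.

Ab dominant seventh, root position

The distinct note names are Ab, C, Eb, Gb. Stacked in thirds they read Ab–C–Eb–Gb, which is a dominant seventh chord on Ab.
With the root (Ab) in the bass, the chord is in root position (figured bass 7).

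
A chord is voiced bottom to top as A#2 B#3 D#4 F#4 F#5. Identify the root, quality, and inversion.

Reducing to letter names: A#, B#, D#, F#. These stack in thirds as B#–D#–F#–A# — a B# half-diminished seventh chord.
The lowest note is A#, the seventh of the chord, so this is third inversion (figured bass 4/2).

B# half-diminished seventh, third inversion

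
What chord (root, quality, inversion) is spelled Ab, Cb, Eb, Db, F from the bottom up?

The distinct note names are Ab, Cb, Eb, Db, F. Stacked in thirds they read Db–F–Ab–Cb–Eb, which is a dominant ninth chord on Db.
Ab is the fifth of Db dominant ninth; fifth in the bass means second inversion.

Db dominant ninth, second inversion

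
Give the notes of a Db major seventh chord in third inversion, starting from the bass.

Spelling Db major seventh: Db–F–Ab–C. In third inversion the seventh is bass, giving C, Db, F, Ab from the bottom.

C, Db, F, Ab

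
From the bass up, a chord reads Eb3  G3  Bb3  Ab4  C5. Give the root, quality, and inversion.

Reducing to letter names: Eb, G, Bb, Ab, C. These stack in thirds as Ab–C–Eb–G–Bb — an Ab major ninth chord.
With the fifth (Eb) in the bass, the chord is in second inversion.

Ab major ninth, second inversion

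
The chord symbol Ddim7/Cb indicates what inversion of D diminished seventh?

Ddim7/Cb means D diminished seventh with Cb in the bass. Cb is the seventh of D diminished seventh (D–F–Ab–Cb), so this is third inversion.

third inversion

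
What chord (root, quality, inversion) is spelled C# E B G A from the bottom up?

The distinct note names are C#, E, B, G, A. Stacked in thirds they read A–C#–E–G–B, which is a dominant ninth chord on A.
With the third (C#) in the bass, the chord is in first inversion.

A dominant ninth, first inversion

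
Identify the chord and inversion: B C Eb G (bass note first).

The distinct note names are B, C, Eb, G. Stacked in thirds they read C–Eb–G–B, which is a minor-major seventh chord on C.
The lowest note is B, the seventh of the chord, so this is third inversion (figured bass 4/2).

C minor-major seventh, third inversion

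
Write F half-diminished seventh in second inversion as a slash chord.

Second inversion of F half-diminished seventh has the fifth (Cb) in the bass. As a slash chord: Fø7/Cb.

Fø7/Cb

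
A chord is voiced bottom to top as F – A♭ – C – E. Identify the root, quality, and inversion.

F minor-major seventh, root position

The pitch classes F, Ab, C, E arrange in thirds as F–Ab–C–E: an F minor-major seventh chord.
With the root (F) in the bass, the chord is in root position (figured bass 7).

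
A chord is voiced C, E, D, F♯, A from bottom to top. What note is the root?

Reordering C, E, D, F#, A into stacked thirds gives D–F#–A–C–E; the bottom of that stack, D, is the root.

D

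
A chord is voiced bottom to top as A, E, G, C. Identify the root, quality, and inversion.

A minor seventh, root position

The pitch classes A, E, G, C arrange in thirds as A–C–E–G: an A minor seventh chord.
A is the root of A minor seventh; root in the bass means root position (figured bass 7).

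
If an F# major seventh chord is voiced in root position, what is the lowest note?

The root of F# major seventh (F#–A#–C#–E#) is F#; that is the bass in root position.

F#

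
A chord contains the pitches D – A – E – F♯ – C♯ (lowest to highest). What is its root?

Reordering D, A, E, F#, C# into stacked thirds gives D–F#–A–C#–E; the bottom of that stack, D, is the root.

D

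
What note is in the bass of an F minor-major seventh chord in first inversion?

The third of F minor-major seventh (F–Ab–C–E) is Ab; that is the bass in first inversion.

Ab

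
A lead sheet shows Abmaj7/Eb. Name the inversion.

Abmaj7/Eb means Ab major seventh with Eb in the bass. Eb is the fifth of Ab major seventh (Ab–C–Eb–G), so this is second inversion.

second inversion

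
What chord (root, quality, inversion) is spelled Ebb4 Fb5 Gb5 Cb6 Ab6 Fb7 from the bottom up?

Reducing to letter names: Ebb, Fb, Gb, Cb, Ab. These stack in thirds as Fb–Ab–Cb–Ebb–Gb — an Fb dominant ninth chord.
With the seventh (Ebb) in the bass, the chord is in third inversion.

Fb dominant ninth, third inversion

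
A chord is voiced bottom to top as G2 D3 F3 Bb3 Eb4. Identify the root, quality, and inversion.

The pitch classes G, D, F, Bb, Eb arrange in thirds as Eb–G–Bb–D–F: an Eb major ninth chord.
With the third (G) in the bass, the chord is in first inversion.

Eb major ninth, first inversion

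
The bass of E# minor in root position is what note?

E#

The root of E# minor (E#–G#–B#) is E#; that is the bass in root position.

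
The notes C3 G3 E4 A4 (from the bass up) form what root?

C, G, E, A are the tones of an A minor seventh chord (A–C–E–G), making A the root.

A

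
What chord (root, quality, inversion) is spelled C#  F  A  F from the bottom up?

The pitch classes C#, F, A arrange in thirds as F–A–C#: an F augmented triad.
The lowest note is C#, the fifth of the chord, so this is second inversion (figured bass 6/4).

F augmented, second inversion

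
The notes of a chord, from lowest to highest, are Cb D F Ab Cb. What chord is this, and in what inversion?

D diminished seventh, third inversion

The distinct note names are Cb, D, F, Ab. Stacked in thirds they read D–F–Ab–Cb, which is a diminished seventh chord on D.
The lowest note is Cb, the seventh of the chord, so this is third inversion (figured bass 4/2).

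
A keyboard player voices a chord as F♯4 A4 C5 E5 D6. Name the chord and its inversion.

Reducing to letter names: F#, A, C, E, D. These stack in thirds as D–F#–A–C–E — a D dominant ninth chord.
The lowest note is F#, the third of the chord, so this is first inversion.

D dominant ninth, first inversion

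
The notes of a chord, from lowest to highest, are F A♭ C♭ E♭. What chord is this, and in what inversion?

F half-diminished seventh, root position

Reducing to letter names: F, Ab, Cb, Eb. These stack in thirds as F–Ab–Cb–Eb — an F half-diminished seventh chord.
With the root (F) in the bass, the chord is in root position (figured bass 7).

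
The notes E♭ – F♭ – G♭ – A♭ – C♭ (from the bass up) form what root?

Fb

The distinct letter names are Eb, Fb, Gb, Ab, Cb. Arranged as a stack of thirds they read Fb–Ab–Cb–Eb–Gb, so Fb is the root (an Fb major ninth chord).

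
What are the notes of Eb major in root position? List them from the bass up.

Eb major is Eb–G–Bb. Root position puts the root (Eb) in the bass, with the remaining tones above: Eb, G, Bb.

Eb, G, Bb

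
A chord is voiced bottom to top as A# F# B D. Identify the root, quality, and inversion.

B minor-major seventh, third inversion

The pitch classes A#, F#, B, D arrange in thirds as B–D–F#–A#: a B minor-major seventh chord.
The lowest note is A#, the seventh of the chord, so this is third inversion (figured bass 4/2).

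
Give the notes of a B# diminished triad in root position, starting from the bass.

B# diminished is B#–D#–F#. Root position puts the root (B#) in the bass, with the remaining tones above: B#, D#, F#.

B#, D#, F#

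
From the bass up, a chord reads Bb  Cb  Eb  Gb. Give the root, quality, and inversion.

The pitch classes Bb, Cb, Eb, Gb arrange in thirds as Cb–Eb–Gb–Bb: a Cb major seventh chord.
The lowest note is Bb, the seventh of the chord, so this is third inversion (figured bass 4/2).

Cb major seventh, third inversion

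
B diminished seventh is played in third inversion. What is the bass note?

B diminished seventh is B–D–F–Ab. Third inversion places the seventh in the bass: Ab.

Ab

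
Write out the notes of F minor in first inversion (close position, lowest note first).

Ab, C, F

Spelling F minor: F–Ab–C. In first inversion the third is bass, giving Ab, C, F from the bottom.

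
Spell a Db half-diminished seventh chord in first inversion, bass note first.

Fb, Abb, Cb, Db

Spelling Db half-diminished seventh: Db–Fb–Abb–Cb. In first inversion the third is bass, giving Fb, Abb, Cb, Db from the bottom.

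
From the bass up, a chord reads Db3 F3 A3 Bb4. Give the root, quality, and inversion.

The pitch classes Db, F, A, Bb arrange in thirds as Bb–Db–F–A: a Bb minor-major seventh chord.
The lowest note is Db, the third of the chord, so this is first inversion (figured bass 6/5).

Bb minor-major seventh, first inversion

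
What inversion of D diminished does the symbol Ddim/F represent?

first inversion

Ddim/F means D diminished with F in the bass. F is the third of D diminished (D–F–Ab), so this is first inversion.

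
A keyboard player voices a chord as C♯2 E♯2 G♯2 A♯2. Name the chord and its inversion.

The pitch classes C#, E#, G#, A# arrange in thirds as A#–C#–E#–G#: an A# minor seventh chord.
With the third (C#) in the bass, the chord is in first inversion (figured bass 6/5).

A# minor seventh, first inversion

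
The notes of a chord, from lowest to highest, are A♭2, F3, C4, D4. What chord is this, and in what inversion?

D half-diminished seventh, second inversion

The pitch classes Ab, F, C, D arrange in thirds as D–F–Ab–C: a D half-diminished seventh chord.
The lowest note is Ab, the fifth of the chord, so this is second inversion (figured bass 4/3).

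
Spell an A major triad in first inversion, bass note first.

A major is A–C#–E. First inversion puts the third (C#) in the bass, with the remaining tones above: C#, E, A.

C#, E, A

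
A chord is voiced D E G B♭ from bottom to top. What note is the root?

E

The distinct letter names are D, E, G, Bb. Arranged as a stack of thirds they read E–G–Bb–D, so E is the root (an E half-diminished seventh chord).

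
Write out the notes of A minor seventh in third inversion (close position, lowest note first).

Spelling A minor seventh: A–C–E–G. In third inversion the seventh is bass, giving G, A, C, E from the bottom.

G, A, C, E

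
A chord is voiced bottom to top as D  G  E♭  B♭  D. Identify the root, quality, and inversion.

Eb major seventh, third inversion

The pitch classes D, G, Eb, Bb arrange in thirds as Eb–G–Bb–D: an Eb major seventh chord.
D is the seventh of Eb major seventh; seventh in the bass means third inversion (figured bass 4/2).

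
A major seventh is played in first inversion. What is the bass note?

C#

The third of A major seventh (A–C#–E–G#) is C#; that is the bass in first inversion.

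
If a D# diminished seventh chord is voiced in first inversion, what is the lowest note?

D# diminished seventh is D#–F#–A–C. First inversion places the third in the bass: F#.

F#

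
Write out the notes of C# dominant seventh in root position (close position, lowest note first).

C#, E#, G#, B

Spelling C# dominant seventh: C#–E#–G#–B. In root position the root is bass, giving C#, E#, G#, B from the bottom.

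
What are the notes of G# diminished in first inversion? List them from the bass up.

B, D, G#

The chord tones are G#–B–D. With the third (B) lowest for first inversion: B, D, G#.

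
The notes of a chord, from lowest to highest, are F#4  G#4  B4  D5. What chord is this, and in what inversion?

G# half-diminished seventh, third inversion

The pitch classes F#, G#, B, D arrange in thirds as G#–B–D–F#: a G# half-diminished seventh chord.
The lowest note is F#, the seventh of the chord, so this is third inversion (figured bass 4/2).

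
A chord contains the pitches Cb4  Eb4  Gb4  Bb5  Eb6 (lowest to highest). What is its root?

Reordering Cb, Eb, Gb, Bb into stacked thirds gives Cb–Eb–Gb–Bb; the bottom of that stack, Cb, is the root.

Cb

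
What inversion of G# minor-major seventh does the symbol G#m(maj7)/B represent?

first inversion

G#m(maj7)/B means G# minor-major seventh with B in the bass. B is the third of G# minor-major seventh (G#–B–D#–F##), so this is first inversion.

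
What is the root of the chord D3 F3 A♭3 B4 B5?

B

The distinct letter names are D, F, Ab, B. Arranged as a stack of thirds they read B–D–F–Ab, so B is the root (a B diminished seventh chord).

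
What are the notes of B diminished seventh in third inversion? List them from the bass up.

B diminished seventh is B–D–F–Ab. Third inversion puts the seventh (Ab) in the bass, with the remaining tones above: Ab, B, D, F.

Ab, B, D, F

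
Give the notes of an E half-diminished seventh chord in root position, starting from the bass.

E, G, Bb, D

Spelling E half-diminished seventh: E–G–Bb–D. In root position the root is bass, giving E, G, Bb, D from the bottom.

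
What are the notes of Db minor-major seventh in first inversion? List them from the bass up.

Fb, Ab, C, Db

The chord tones are Db–Fb–Ab–C. With the third (Fb) lowest for first inversion: Fb, Ab, C, Db.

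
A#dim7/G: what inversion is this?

A#dim7/G means A# diminished seventh with G in the bass. G is the seventh of A# diminished seventh (A#–C#–E–G), so this is third inversion.

third inversion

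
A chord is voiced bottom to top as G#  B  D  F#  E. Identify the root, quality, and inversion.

Reducing to letter names: G#, B, D, F#, E. These stack in thirds as E–G#–B–D–F# — an E dominant ninth chord.
With the third (G#) in the bass, the chord is in first inversion.

E dominant ninth, first inversion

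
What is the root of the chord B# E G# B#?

B#, E, G# are the tones of an E augmented triad (E–G#–B#), making E the root.

E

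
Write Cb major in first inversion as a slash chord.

First inversion of Cb major has the third (Eb) in the bass. As a slash chord: Cbmaj/Eb.

Cbmaj/Eb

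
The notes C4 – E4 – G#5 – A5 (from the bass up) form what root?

C, E, G#, A are the tones of an A minor-major seventh chord (A–C–E–G#), making A the root.

A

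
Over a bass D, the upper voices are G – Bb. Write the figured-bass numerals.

6/4

The notes D, G, Bb stack in thirds as G–Bb–D — a G minor triad. The bass D is the fifth, so this is second inversion: figured 6/4.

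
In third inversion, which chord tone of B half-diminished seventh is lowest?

A

B half-diminished seventh is B–D–F–A. Third inversion places the seventh in the bass: A.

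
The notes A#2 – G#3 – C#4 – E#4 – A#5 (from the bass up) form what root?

Reordering A#, G#, C#, E# into stacked thirds gives A#–C#–E#–G#; the bottom of that stack, A#, is the root.

A#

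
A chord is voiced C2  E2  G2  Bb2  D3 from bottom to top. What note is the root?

C

C, E, G, Bb, D are the tones of a C dominant ninth chord (C–E–G–Bb–D), making C the root.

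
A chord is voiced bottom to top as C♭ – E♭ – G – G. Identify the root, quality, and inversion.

Cb augmented, root position

Reducing to letter names: Cb, Eb, G. These stack in thirds as Cb–Eb–G — a Cb augmented triad.
With the root (Cb) in the bass, the chord is in root position (figured bass 5/3).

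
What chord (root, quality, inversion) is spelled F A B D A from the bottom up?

B half-diminished seventh, second inversion

Reducing to letter names: F, A, B, D. These stack in thirds as B–D–F–A — a B half-diminished seventh chord.
F is the fifth of B half-diminished seventh; fifth in the bass means second inversion (figured bass 4/3).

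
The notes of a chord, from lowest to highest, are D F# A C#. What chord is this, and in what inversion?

The distinct note names are D, F#, A, C#. Stacked in thirds they read D–F#–A–C#, which is a major seventh chord on D.
With the root (D) in the bass, the chord is in root position (figured bass 7).

D major seventh, root position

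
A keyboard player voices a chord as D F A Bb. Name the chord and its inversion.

Reducing to letter names: D, F, A, Bb. These stack in thirds as Bb–D–F–A — a Bb major seventh chord.
D is the third of Bb major seventh; third in the bass means first inversion (figured bass 6/5).

Bb major seventh, first inversion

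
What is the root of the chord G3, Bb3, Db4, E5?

The distinct letter names are G, Bb, Db, E. Arranged as a stack of thirds they read E–G–Bb–Db, so E is the root (an E diminished seventh chord).

E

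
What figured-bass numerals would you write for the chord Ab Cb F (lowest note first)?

The notes Ab, Cb, F stack in thirds as F–Ab–Cb — an F diminished triad. The bass Ab is the third, so this is first inversion: figured 6.

6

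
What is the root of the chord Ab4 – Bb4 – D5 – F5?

Bb

Reordering Ab, Bb, D, F into stacked thirds gives Bb–D–F–Ab; the bottom of that stack, Bb, is the root.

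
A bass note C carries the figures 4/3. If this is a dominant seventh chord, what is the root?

F

The figures 4/3 mean the fifth of the chord is in the bass. If C is the fifth of a dominant seventh chord, the root is F (chord tones F–A–C–Eb).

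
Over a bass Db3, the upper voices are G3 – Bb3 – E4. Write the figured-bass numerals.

The notes Db, G, Bb, E stack in thirds as E–G–Bb–Db — an E diminished seventh chord. The bass Db is the seventh, so this is third inversion: figured 4/2.

4/2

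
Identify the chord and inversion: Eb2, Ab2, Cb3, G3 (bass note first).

The pitch classes Eb, Ab, Cb, G arrange in thirds as Ab–Cb–Eb–G: an Ab minor-major seventh chord.
With the fifth (Eb) in the bass, the chord is in second inversion (figured bass 4/3).

Ab minor-major seventh, second inversion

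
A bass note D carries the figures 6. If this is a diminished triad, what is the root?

The figures 6 mean the third of the chord is in the bass. If D is the third of a diminished triad, the root is B (chord tones B–D–F).

B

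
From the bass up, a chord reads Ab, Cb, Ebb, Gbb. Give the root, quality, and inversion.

Ab diminished seventh, root position

The pitch classes Ab, Cb, Ebb, Gbb arrange in thirds as Ab–Cb–Ebb–Gbb: an Ab diminished seventh chord.
With the root (Ab) in the bass, the chord is in root position (figured bass 7).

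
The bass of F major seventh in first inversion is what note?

F major seventh is F–A–C–E. First inversion places the third in the bass: A.

A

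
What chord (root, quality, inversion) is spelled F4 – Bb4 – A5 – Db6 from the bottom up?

The pitch classes F, Bb, A, Db arrange in thirds as Bb–Db–F–A: a Bb minor-major seventh chord.
F is the fifth of Bb minor-major seventh; fifth in the bass means second inversion (figured bass 4/3).

Bb minor-major seventh, second inversion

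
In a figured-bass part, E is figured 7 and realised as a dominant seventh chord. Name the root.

E

The figures 7 mean the root of the chord is in the bass. If E is the root of a dominant seventh chord, the root is E (chord tones E–G#–B–D).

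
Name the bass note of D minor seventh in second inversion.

The fifth of D minor seventh (D–F–A–C) is A; that is the bass in second inversion.

A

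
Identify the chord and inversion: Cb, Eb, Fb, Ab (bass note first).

Fb major seventh, second inversion

The pitch classes Cb, Eb, Fb, Ab arrange in thirds as Fb–Ab–Cb–Eb: an Fb major seventh chord.
The lowest note is Cb, the fifth of the chord, so this is second inversion (figured bass 4/3).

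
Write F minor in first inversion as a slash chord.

First inversion of F minor has the third (Ab) in the bass. As a slash chord: Fm/Ab.

Fm/Ab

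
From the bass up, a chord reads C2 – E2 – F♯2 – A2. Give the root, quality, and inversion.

F# half-diminished seventh, second inversion

The pitch classes C, E, F#, A arrange in thirds as F#–A–C–E: an F# half-diminished seventh chord.
With the fifth (C) in the bass, the chord is in second inversion (figured bass 4/3).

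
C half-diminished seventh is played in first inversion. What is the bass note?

The third of C half-diminished seventh (C–Eb–Gb–Bb) is Eb; that is the bass in first inversion.

Eb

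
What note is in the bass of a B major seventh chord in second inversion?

F#

In second inversion the fifth is lowest. For B major seventh (B–D#–F#–A#) that is F#.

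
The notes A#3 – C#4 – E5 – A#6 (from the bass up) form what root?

A#, C#, E are the tones of an A# diminished triad (A#–C#–E), making A# the root.

A#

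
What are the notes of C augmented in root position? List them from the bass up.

C, E, G#

C augmented is C–E–G#. Root position puts the root (C) in the bass, with the remaining tones above: C, E, G#.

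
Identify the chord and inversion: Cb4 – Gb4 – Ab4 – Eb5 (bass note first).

Ab minor seventh, first inversion

Reducing to letter names: Cb, Gb, Ab, Eb. These stack in thirds as Ab–Cb–Eb–Gb — an Ab minor seventh chord.
Cb is the third of Ab minor seventh; third in the bass means first inversion (figured bass 6/5).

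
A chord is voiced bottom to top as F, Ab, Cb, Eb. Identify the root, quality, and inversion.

The pitch classes F, Ab, Cb, Eb arrange in thirds as F–Ab–Cb–Eb: an F half-diminished seventh chord.
With the root (F) in the bass, the chord is in root position (figured bass 7).

F half-diminished seventh, root position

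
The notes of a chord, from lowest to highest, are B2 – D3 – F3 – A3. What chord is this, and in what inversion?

Reducing to letter names: B, D, F, A. These stack in thirds as B–D–F–A — a B half-diminished seventh chord.
With the root (B) in the bass, the chord is in root position (figured bass 7).

B half-diminished seventh, root position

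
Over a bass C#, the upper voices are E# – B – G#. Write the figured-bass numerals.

The notes C#, E#, B, G# stack in thirds as C#–E#–G#–B — a C# dominant seventh chord. The bass C# is the root, so this is root position: figured 7.

7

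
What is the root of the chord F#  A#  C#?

F#

F#, A#, C# are the tones of an F# major triad (F#–A#–C#), making F# the root.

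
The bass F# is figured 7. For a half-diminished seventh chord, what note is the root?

F#

The figures 7 mean the root of the chord is in the bass. If F# is the root of a half-diminished seventh chord, the root is F# (chord tones F#–A–C–E).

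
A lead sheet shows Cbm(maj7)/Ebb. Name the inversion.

Cbm(maj7)/Ebb means Cb minor-major seventh with Ebb in the bass. Ebb is the third of Cb minor-major seventh (Cb–Ebb–Gb–Bb), so this is first inversion.

first inversion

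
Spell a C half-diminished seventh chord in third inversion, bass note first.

C half-diminished seventh is C–Eb–Gb–Bb. Third inversion puts the seventh (Bb) in the bass, with the remaining tones above: Bb, C, Eb, Gb.

Bb, C, Eb, Gb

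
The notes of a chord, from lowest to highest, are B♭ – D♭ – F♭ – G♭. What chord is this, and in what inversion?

Gb dominant seventh, first inversion

Reducing to letter names: Bb, Db, Fb, Gb. These stack in thirds as Gb–Bb–Db–Fb — a Gb dominant seventh chord.
The lowest note is Bb, the third of the chord, so this is first inversion (figured bass 6/5).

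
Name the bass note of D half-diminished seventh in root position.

D

D half-diminished seventh is D–F–Ab–C. Root position places the root in the bass: D.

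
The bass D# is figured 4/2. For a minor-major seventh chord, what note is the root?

The figures 4/2 mean the seventh of the chord is in the bass. If D# is the seventh of a minor-major seventh chord, the root is E (chord tones E–G–B–D#).

E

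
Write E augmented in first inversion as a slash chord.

First inversion of E augmented has the third (G#) in the bass. As a slash chord: Eaug/G#.

Eaug/G#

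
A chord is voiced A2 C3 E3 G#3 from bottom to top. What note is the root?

A

Reordering A, C, E, G# into stacked thirds gives A–C–E–G#; the bottom of that stack, A, is the root.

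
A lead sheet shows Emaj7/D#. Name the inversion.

Emaj7/D# means E major seventh with D# in the bass. D# is the seventh of E major seventh (E–G#–B–D#), so this is third inversion.

third inversion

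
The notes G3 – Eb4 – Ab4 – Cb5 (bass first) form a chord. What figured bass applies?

The notes G, Eb, Ab, Cb stack in thirds as Ab–Cb–Eb–G — an Ab minor-major seventh chord. The bass G is the seventh, so this is third inversion: figured 4/2.

4/2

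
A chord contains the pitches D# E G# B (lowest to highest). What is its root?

The distinct letter names are D#, E, G#, B. Arranged as a stack of thirds they read E–G#–B–D#, so E is the root (an E major seventh chord).

E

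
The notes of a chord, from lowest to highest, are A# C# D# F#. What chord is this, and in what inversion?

D# minor seventh, second inversion

The distinct note names are A#, C#, D#, F#. Stacked in thirds they read D#–F#–A#–C#, which is a minor seventh chord on D#.
A# is the fifth of D# minor seventh; fifth in the bass means second inversion (figured bass 4/3).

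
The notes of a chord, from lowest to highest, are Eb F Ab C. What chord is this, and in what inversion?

F minor seventh, third inversion

The distinct note names are Eb, F, Ab, C. Stacked in thirds they read F–Ab–C–Eb, which is a minor seventh chord on F.
The lowest note is Eb, the seventh of the chord, so this is third inversion (figured bass 4/2).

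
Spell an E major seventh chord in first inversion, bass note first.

E major seventh is E–G#–B–D#. First inversion puts the third (G#) in the bass, with the remaining tones above: G#, B, D#, E.

G#, B, D#, E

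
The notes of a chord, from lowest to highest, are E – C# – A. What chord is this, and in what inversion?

Reducing to letter names: E, C#, A. These stack in thirds as A–C#–E — an A major triad.
With the fifth (E) in the bass, the chord is in second inversion (figured bass 6/4).

A major, second inversion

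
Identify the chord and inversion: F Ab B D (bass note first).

The distinct note names are F, Ab, B, D. Stacked in thirds they read B–D–F–Ab, which is a diminished seventh chord on B.
With the fifth (F) in the bass, the chord is in second inversion (figured bass 4/3).

B diminished seventh, second inversion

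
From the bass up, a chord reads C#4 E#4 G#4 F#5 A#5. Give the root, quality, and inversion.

The distinct note names are C#, E#, G#, F#, A#. Stacked in thirds they read F#–A#–C#–E#–G#, which is a major ninth chord on F#.
C# is the fifth of F# major ninth; fifth in the bass means second inversion.

F# major ninth, second inversion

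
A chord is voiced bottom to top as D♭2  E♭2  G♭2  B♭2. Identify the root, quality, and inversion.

The distinct note names are Db, Eb, Gb, Bb. Stacked in thirds they read Eb–Gb–Bb–Db, which is a minor seventh chord on Eb.
The lowest note is Db, the seventh of the chord, so this is third inversion (figured bass 4/2).

Eb minor seventh, third inversion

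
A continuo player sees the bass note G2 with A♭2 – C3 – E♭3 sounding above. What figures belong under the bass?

4/2

The notes G, Ab, C, Eb stack in thirds as Ab–C–Eb–G — an Ab major seventh chord. The bass G is the seventh, so this is third inversion: figured 4/2.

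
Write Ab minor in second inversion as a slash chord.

Abm/Eb

Second inversion of Ab minor has the fifth (Eb) in the bass. As a slash chord: Abm/Eb.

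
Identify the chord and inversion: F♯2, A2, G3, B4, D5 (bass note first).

The pitch classes F#, A, G, B, D arrange in thirds as G–B–D–F#–A: a G major ninth chord.
The lowest note is F#, the seventh of the chord, so this is third inversion.

G major ninth, third inversion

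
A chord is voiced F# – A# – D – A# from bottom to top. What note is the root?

The distinct letter names are F#, A#, D. Arranged as a stack of thirds they read D–F#–A#, so D is the root (a D augmented triad).

D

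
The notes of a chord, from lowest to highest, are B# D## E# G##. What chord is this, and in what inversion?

Reducing to letter names: B#, D##, E#, G##. These stack in thirds as E#–G##–B#–D## — an E# major seventh chord.
The lowest note is B#, the fifth of the chord, so this is second inversion (figured bass 4/3).

E# major seventh, second inversion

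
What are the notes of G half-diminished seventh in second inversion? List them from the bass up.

The chord tones are G–Bb–Db–F. With the fifth (Db) lowest for second inversion: Db, F, G, Bb.

Db, F, G, Bb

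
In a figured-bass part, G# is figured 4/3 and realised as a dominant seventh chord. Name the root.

C#

The figures 4/3 mean the fifth of the chord is in the bass. If G# is the fifth of a dominant seventh chord, the root is C# (chord tones C#–E#–G#–B).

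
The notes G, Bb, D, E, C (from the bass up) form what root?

C

Reordering G, Bb, D, E, C into stacked thirds gives C–E–G–Bb–D; the bottom of that stack, C, is the root.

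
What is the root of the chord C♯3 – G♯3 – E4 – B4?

C#

C#, G#, E, B are the tones of a C# minor seventh chord (C#–E–G#–B), making C# the root.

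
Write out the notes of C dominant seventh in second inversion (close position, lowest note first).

G, Bb, C, E

The chord tones are C–E–G–Bb. With the fifth (G) lowest for second inversion: G, Bb, C, E.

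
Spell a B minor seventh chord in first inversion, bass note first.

The chord tones are B–D–F#–A. With the third (D) lowest for first inversion: D, F#, A, B.

D, F#, A, B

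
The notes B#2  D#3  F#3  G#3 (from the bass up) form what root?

G#

B#, D#, F#, G# are the tones of a G# dominant seventh chord (G#–B#–D#–F#), making G# the root.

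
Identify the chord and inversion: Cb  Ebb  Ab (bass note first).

Ab diminished, first inversion

The pitch classes Cb, Ebb, Ab arrange in thirds as Ab–Cb–Ebb: an Ab diminished triad.
Cb is the third of Ab diminished; third in the bass means first inversion (figured bass 6).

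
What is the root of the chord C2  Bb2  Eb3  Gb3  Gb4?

C

C, Bb, Eb, Gb are the tones of a C half-diminished seventh chord (C–Eb–Gb–Bb), making C the root.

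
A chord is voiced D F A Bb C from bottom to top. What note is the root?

D, F, A, Bb, C are the tones of a Bb major ninth chord (Bb–D–F–A–C), making Bb the root.

Bb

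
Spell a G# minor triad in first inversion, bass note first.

G# minor is G#–B–D#. First inversion puts the third (B) in the bass, with the remaining tones above: B, D#, G#.

B, D#, G#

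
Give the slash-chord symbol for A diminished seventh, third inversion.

Third inversion of A diminished seventh has the seventh (Gb) in the bass. As a slash chord: Adim7/Gb.

Adim7/Gb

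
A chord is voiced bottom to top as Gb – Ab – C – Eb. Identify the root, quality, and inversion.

Ab dominant seventh, third inversion

The pitch classes Gb, Ab, C, Eb arrange in thirds as Ab–C–Eb–Gb: an Ab dominant seventh chord.
Gb is the seventh of Ab dominant seventh; seventh in the bass means third inversion (figured bass 4/2).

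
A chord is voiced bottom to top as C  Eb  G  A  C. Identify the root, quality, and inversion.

The distinct note names are C, Eb, G, A. Stacked in thirds they read A–C–Eb–G, which is a half-diminished seventh chord on A.
C is the third of A half-diminished seventh; third in the bass means first inversion (figured bass 6/5).

A half-diminished seventh, first inversion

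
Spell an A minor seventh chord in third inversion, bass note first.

Spelling A minor seventh: A–C–E–G. In third inversion the seventh is bass, giving G, A, C, E from the bottom.

G, A, C, E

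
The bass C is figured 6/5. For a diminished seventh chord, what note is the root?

A

The figures 6/5 mean the third of the chord is in the bass. If C is the third of a diminished seventh chord, the root is A (chord tones A–C–Eb–Gb).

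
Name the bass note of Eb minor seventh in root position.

Eb

Eb minor seventh is Eb–Gb–Bb–Db. Root position places the root in the bass: Eb.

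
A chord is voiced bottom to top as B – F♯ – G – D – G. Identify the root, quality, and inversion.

G major seventh, first inversion

The distinct note names are B, F#, G, D. Stacked in thirds they read G–B–D–F#, which is a major seventh chord on G.
With the third (B) in the bass, the chord is in first inversion (figured bass 6/5).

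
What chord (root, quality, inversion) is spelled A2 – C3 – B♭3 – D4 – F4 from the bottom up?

Bb major ninth, third inversion

The distinct note names are A, C, Bb, D, F. Stacked in thirds they read Bb–D–F–A–C, which is a major ninth chord on Bb.
The lowest note is A, the seventh of the chord, so this is third inversion.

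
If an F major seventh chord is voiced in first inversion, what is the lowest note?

A

F major seventh is F–A–C–E. First inversion places the third in the bass: A.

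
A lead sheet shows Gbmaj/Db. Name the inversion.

second inversion

Gbmaj/Db means Gb major with Db in the bass. Db is the fifth of Gb major (Gb–Bb–Db), so this is second inversion.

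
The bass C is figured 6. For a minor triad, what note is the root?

A

The figures 6 mean the third of the chord is in the bass. If C is the third of a minor triad, the root is A (chord tones A–C–E).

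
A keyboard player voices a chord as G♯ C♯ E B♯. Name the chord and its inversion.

C# minor-major seventh, second inversion

Reducing to letter names: G#, C#, E, B#. These stack in thirds as C#–E–G#–B# — a C# minor-major seventh chord.
The lowest note is G#, the fifth of the chord, so this is second inversion (figured bass 4/3).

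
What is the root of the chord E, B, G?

E

The distinct letter names are E, B, G. Arranged as a stack of thirds they read E–G–B, so E is the root (an E minor triad).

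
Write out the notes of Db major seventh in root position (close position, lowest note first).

Spelling Db major seventh: Db–F–Ab–C. In root position the root is bass, giving Db, F, Ab, C from the bottom.

Db, F, Ab, C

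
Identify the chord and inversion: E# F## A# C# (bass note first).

F## half-diminished seventh, third inversion

Reducing to letter names: E#, F##, A#, C#. These stack in thirds as F##–A#–C#–E# — an F## half-diminished seventh chord.
The lowest note is E#, the seventh of the chord, so this is third inversion (figured bass 4/2).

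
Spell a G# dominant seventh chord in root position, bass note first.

G#, B#, D#, F#

G# dominant seventh is G#–B#–D#–F#. Root position puts the root (G#) in the bass, with the remaining tones above: G#, B#, D#, F#.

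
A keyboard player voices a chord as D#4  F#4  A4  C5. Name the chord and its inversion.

Reducing to letter names: D#, F#, A, C. These stack in thirds as D#–F#–A–C — a D# diminished seventh chord.
D# is the root of D# diminished seventh; root in the bass means root position (figured bass 7).

D# diminished seventh, root position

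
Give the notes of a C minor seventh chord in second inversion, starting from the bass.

C minor seventh is C–Eb–G–Bb. Second inversion puts the fifth (G) in the bass, with the remaining tones above: G, Bb, C, Eb.

G, Bb, C, Eb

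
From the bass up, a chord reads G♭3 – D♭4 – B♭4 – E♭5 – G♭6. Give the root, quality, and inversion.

Eb minor seventh, first inversion

The distinct note names are Gb, Db, Bb, Eb. Stacked in thirds they read Eb–Gb–Bb–Db, which is a minor seventh chord on Eb.
The lowest note is Gb, the third of the chord, so this is first inversion (figured bass 6/5).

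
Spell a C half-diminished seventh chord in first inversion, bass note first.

C half-diminished seventh is C–Eb–Gb–Bb. First inversion puts the third (Eb) in the bass, with the remaining tones above: Eb, Gb, Bb, C.

Eb, Gb, Bb, C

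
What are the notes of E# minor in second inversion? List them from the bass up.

B#, E#, G#

E# minor is E#–G#–B#. Second inversion puts the fifth (B#) in the bass, with the remaining tones above: B#, E#, G#.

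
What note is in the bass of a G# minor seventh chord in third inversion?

In third inversion the seventh is lowest. For G# minor seventh (G#–B–D#–F#) that is F#.

F#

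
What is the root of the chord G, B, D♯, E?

The distinct letter names are G, B, D#, E. Arranged as a stack of thirds they read E–G–B–D#, so E is the root (an E minor-major seventh chord).

E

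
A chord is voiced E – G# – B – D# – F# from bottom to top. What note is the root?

E

E, G#, B, D#, F# are the tones of an E major ninth chord (E–G#–B–D#–F#), making E the root.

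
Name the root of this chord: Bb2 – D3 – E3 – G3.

The distinct letter names are Bb, D, E, G. Arranged as a stack of thirds they read E–G–Bb–D, so E is the root (an E half-diminished seventh chord).

E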